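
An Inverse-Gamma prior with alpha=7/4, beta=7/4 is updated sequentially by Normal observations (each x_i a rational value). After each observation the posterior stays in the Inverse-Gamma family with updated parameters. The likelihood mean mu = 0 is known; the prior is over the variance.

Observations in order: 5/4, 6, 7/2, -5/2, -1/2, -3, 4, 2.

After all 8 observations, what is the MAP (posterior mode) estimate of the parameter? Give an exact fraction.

1421/216

obs 1: x=5/4 → posterior Inverse-Gamma(9/4, 81/32)
obs 2: x=6 → posterior Inverse-Gamma(11/4, 657/32)
obs 3: x=7/2 → posterior Inverse-Gamma(13/4, 853/32)
obs 4: x=-5/2 → posterior Inverse-Gamma(15/4, 953/32)
obs 5: x=-1/2 → posterior Inverse-Gamma(17/4, 957/32)
obs 6: x=-3 → posterior Inverse-Gamma(19/4, 1101/32)
obs 7: x=4 → posterior Inverse-Gamma(21/4, 1357/32)
obs 8: x=2 → posterior Inverse-Gamma(23/4, 1421/32)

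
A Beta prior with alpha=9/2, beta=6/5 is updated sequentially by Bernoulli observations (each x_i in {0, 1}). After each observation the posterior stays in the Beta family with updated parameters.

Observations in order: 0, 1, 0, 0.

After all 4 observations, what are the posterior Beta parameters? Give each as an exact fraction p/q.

alpha=11/2, beta=21/5

obs 1: x=0 → posterior Beta(9/2, 11/5)
obs 2: x=1 → posterior Beta(11/2, 11/5)
obs 3: x=0 → posterior Beta(11/2, 16/5)
obs 4: x=0 → posterior Beta(11/2, 21/5)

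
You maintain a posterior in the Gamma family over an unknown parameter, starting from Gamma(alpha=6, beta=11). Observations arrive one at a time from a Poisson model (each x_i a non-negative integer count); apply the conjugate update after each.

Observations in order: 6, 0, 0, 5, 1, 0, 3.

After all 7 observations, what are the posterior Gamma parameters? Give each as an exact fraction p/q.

obs 1: x=6 → posterior Gamma(12, 12)
obs 2: x=0 → posterior Gamma(12, 13)
obs 3: x=0 → posterior Gamma(12, 14)
obs 4: x=5 → posterior Gamma(17, 15)
obs 5: x=1 → posterior Gamma(18, 16)
obs 6: x=0 → posterior Gamma(18, 17)
obs 7: x=3 → posterior Gamma(21, 18)

alpha=21, beta=18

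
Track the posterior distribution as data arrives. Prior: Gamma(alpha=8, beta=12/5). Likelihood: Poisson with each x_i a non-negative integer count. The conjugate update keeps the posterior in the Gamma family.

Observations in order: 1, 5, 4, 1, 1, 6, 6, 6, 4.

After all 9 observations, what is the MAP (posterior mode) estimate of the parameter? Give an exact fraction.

205/57

obs 1: x=1 → posterior Gamma(9, 17/5)
obs 2: x=5 → posterior Gamma(14, 22/5)
obs 3: x=4 → posterior Gamma(18, 27/5)
obs 4: x=1 → posterior Gamma(19, 32/5)
obs 5: x=1 → posterior Gamma(20, 37/5)
obs 6: x=6 → posterior Gamma(26, 42/5)
obs 7: x=6 → posterior Gamma(32, 47/5)
obs 8: x=6 → posterior Gamma(38, 52/5)
obs 9: x=4 → posterior Gamma(42, 57/5)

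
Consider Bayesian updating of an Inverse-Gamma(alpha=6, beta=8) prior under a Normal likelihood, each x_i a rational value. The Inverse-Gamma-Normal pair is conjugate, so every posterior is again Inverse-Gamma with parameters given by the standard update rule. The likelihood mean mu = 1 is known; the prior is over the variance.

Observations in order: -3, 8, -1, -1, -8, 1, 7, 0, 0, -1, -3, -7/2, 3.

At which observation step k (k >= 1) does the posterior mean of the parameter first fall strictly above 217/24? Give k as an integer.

obs 1: x=-3 → posterior Inverse-Gamma(13/2, 16)
obs 2: x=8 → posterior Inverse-Gamma(7, 81/2)
obs 3: x=-1 → posterior Inverse-Gamma(15/2, 85/2)
obs 4: x=-1 → posterior Inverse-Gamma(8, 89/2)
obs 5: x=-8 → posterior Inverse-Gamma(17/2, 85)
obs 6: x=1 → posterior Inverse-Gamma(9, 85)
obs 7: x=7 → posterior Inverse-Gamma(19/2, 103)
obs 8: x=0 → posterior Inverse-Gamma(10, 207/2)
obs 9: x=0 → posterior Inverse-Gamma(21/2, 104)
obs 10: x=-1 → posterior Inverse-Gamma(11, 106)
obs 11: x=-3 → posterior Inverse-Gamma(23/2, 114)
obs 12: x=-7/2 → posterior Inverse-Gamma(12, 993/8)
obs 13: x=3 → posterior Inverse-Gamma(25/2, 1009/8)

k = 5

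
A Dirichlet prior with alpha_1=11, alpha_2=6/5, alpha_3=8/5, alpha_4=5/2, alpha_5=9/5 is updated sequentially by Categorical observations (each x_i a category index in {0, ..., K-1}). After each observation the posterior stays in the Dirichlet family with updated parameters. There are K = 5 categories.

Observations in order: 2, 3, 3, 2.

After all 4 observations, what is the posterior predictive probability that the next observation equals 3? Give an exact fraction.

obs 1: x=2 → posterior Dirichlet(11, 6/5, 13/5, 5/2, 9/5)
obs 2: x=3 → posterior Dirichlet(11, 6/5, 13/5, 7/2, 9/5)
obs 3: x=3 → posterior Dirichlet(11, 6/5, 13/5, 9/2, 9/5)
obs 4: x=2 → posterior Dirichlet(11, 6/5, 18/5, 9/2, 9/5)

45/221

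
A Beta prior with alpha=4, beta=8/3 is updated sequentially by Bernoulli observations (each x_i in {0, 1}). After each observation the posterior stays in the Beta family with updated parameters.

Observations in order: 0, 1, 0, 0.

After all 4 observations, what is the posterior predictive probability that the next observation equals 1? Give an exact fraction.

15/32

obs 1: x=0 → posterior Beta(4, 11/3)
obs 2: x=1 → posterior Beta(5, 11/3)
obs 3: x=0 → posterior Beta(5, 14/3)
obs 4: x=0 → posterior Beta(5, 17/3)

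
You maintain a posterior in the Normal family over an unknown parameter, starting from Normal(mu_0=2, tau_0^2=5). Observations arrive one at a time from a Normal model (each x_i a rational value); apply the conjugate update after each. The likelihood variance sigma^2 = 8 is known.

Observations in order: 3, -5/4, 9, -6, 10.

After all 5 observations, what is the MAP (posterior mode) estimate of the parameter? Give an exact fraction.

359/132

obs 1: x=3 → posterior Normal(31/13, 40/13)
obs 2: x=-5/4 → posterior Normal(11/8, 20/9)
obs 3: x=9 → posterior Normal(279/92, 40/23)
obs 4: x=-6 → posterior Normal(159/112, 10/7)
obs 5: x=10 → posterior Normal(359/132, 40/33)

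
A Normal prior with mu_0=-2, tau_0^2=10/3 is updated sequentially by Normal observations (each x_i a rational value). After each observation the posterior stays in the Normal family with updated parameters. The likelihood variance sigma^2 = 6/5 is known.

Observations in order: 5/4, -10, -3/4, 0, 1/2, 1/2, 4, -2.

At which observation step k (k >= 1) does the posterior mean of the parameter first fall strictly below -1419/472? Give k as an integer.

k = 2

obs 1: x=5/4 → posterior Normal(53/136, 15/17)
obs 2: x=-10 → posterior Normal(-947/236, 30/59)
obs 3: x=-3/4 → posterior Normal(-73/24, 5/14)
obs 4: x=0 → posterior Normal(-511/218, 30/109)
obs 5: x=1/2 → posterior Normal(-243/134, 15/67)
obs 6: x=1/2 → posterior Normal(-461/318, 10/53)
obs 7: x=4 → posterior Normal(-261/368, 15/92)
obs 8: x=-2 → posterior Normal(-19/22, 30/209)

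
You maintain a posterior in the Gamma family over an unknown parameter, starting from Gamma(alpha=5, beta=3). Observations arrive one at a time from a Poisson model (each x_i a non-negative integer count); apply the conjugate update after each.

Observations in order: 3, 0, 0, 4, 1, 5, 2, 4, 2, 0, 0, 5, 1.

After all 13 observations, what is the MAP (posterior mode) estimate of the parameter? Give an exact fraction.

31/16

obs 1: x=3 → posterior Gamma(8, 4)
obs 2: x=0 → posterior Gamma(8, 5)
obs 3: x=0 → posterior Gamma(8, 6)
obs 4: x=4 → posterior Gamma(12, 7)
obs 5: x=1 → posterior Gamma(13, 8)
obs 6: x=5 → posterior Gamma(18, 9)
obs 7: x=2 → posterior Gamma(20, 10)
obs 8: x=4 → posterior Gamma(24, 11)
obs 9: x=2 → posterior Gamma(26, 12)
obs 10: x=0 → posterior Gamma(26, 13)
obs 11: x=0 → posterior Gamma(26, 14)
obs 12: x=5 → posterior Gamma(31, 15)
obs 13: x=1 → posterior Gamma(32, 16)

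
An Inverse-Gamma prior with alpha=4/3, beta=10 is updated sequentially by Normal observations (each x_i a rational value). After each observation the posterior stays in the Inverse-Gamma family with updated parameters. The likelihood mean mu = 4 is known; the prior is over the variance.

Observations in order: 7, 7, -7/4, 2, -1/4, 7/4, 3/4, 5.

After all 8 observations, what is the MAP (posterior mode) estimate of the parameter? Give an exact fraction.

1317/152

obs 1: x=7 → posterior Inverse-Gamma(11/6, 29/2)
obs 2: x=7 → posterior Inverse-Gamma(7/3, 19)
obs 3: x=-7/4 → posterior Inverse-Gamma(17/6, 1137/32)
obs 4: x=2 → posterior Inverse-Gamma(10/3, 1201/32)
obs 5: x=-1/4 → posterior Inverse-Gamma(23/6, 745/16)
obs 6: x=7/4 → posterior Inverse-Gamma(13/3, 1571/32)
obs 7: x=3/4 → posterior Inverse-Gamma(29/6, 435/8)
obs 8: x=5 → posterior Inverse-Gamma(16/3, 439/8)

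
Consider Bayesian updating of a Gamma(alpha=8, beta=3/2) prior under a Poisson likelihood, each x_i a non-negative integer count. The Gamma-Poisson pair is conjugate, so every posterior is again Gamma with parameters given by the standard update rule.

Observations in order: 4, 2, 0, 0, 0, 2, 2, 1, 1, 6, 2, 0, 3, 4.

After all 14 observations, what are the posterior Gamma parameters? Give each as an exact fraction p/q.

obs 1: x=4 → posterior Gamma(12, 5/2)
obs 2: x=2 → posterior Gamma(14, 7/2)
obs 3: x=0 → posterior Gamma(14, 9/2)
obs 4: x=0 → posterior Gamma(14, 11/2)
obs 5: x=0 → posterior Gamma(14, 13/2)
obs 6: x=2 → posterior Gamma(16, 15/2)
obs 7: x=2 → posterior Gamma(18, 17/2)
obs 8: x=1 → posterior Gamma(19, 19/2)
obs 9: x=1 → posterior Gamma(20, 21/2)
obs 10: x=6 → posterior Gamma(26, 23/2)
obs 11: x=2 → posterior Gamma(28, 25/2)
obs 12: x=0 → posterior Gamma(28, 27/2)
obs 13: x=3 → posterior Gamma(31, 29/2)
obs 14: x=4 → posterior Gamma(35, 31/2)

alpha=35, beta=31/2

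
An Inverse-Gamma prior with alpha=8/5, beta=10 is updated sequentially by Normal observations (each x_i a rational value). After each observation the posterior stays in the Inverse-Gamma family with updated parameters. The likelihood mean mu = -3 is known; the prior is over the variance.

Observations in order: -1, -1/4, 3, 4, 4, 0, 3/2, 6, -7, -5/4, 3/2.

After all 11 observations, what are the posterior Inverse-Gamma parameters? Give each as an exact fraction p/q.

obs 1: x=-1 → posterior Inverse-Gamma(21/10, 12)
obs 2: x=-1/4 → posterior Inverse-Gamma(13/5, 505/32)
obs 3: x=3 → posterior Inverse-Gamma(31/10, 1081/32)
obs 4: x=4 → posterior Inverse-Gamma(18/5, 1865/32)
obs 5: x=4 → posterior Inverse-Gamma(41/10, 2649/32)
obs 6: x=0 → posterior Inverse-Gamma(23/5, 2793/32)
obs 7: x=3/2 → posterior Inverse-Gamma(51/10, 3117/32)
obs 8: x=6 → posterior Inverse-Gamma(28/5, 4413/32)
obs 9: x=-7 → posterior Inverse-Gamma(61/10, 4669/32)
obs 10: x=-5/4 → posterior Inverse-Gamma(33/5, 2359/16)
obs 11: x=3/2 → posterior Inverse-Gamma(71/10, 2521/16)

alpha=71/10, beta=2521/16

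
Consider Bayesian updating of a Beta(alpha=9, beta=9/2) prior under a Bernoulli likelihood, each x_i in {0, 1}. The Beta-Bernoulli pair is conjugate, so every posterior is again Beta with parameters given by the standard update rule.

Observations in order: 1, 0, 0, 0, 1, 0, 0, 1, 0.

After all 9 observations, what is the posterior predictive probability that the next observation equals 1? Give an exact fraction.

obs 1: x=1 → posterior Beta(10, 9/2)
obs 2: x=0 → posterior Beta(10, 11/2)
obs 3: x=0 → posterior Beta(10, 13/2)
obs 4: x=0 → posterior Beta(10, 15/2)
obs 5: x=1 → posterior Beta(11, 15/2)
obs 6: x=0 → posterior Beta(11, 17/2)
obs 7: x=0 → posterior Beta(11, 19/2)
obs 8: x=1 → posterior Beta(12, 19/2)
obs 9: x=0 → posterior Beta(12, 21/2)

8/15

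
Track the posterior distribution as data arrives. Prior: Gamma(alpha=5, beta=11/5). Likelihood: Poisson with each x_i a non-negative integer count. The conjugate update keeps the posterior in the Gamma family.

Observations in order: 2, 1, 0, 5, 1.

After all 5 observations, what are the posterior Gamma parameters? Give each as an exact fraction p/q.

alpha=14, beta=36/5

obs 1: x=2 → posterior Gamma(7, 16/5)
obs 2: x=1 → posterior Gamma(8, 21/5)
obs 3: x=0 → posterior Gamma(8, 26/5)
obs 4: x=5 → posterior Gamma(13, 31/5)
obs 5: x=1 → posterior Gamma(14, 36/5)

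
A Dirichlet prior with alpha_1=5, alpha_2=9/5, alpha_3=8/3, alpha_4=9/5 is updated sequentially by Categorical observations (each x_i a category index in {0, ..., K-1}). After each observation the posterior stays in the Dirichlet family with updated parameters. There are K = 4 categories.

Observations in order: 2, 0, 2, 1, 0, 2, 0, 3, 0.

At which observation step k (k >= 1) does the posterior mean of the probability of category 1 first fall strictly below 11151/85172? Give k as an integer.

k = 3

obs 1: x=2 → posterior Dirichlet(5, 9/5, 11/3, 9/5)
obs 2: x=0 → posterior Dirichlet(6, 9/5, 11/3, 9/5)
obs 3: x=2 → posterior Dirichlet(6, 9/5, 14/3, 9/5)
obs 4: x=1 → posterior Dirichlet(6, 14/5, 14/3, 9/5)
obs 5: x=0 → posterior Dirichlet(7, 14/5, 14/3, 9/5)
obs 6: x=2 → posterior Dirichlet(7, 14/5, 17/3, 9/5)
obs 7: x=0 → posterior Dirichlet(8, 14/5, 17/3, 9/5)
obs 8: x=3 → posterior Dirichlet(8, 14/5, 17/3, 14/5)
obs 9: x=0 → posterior Dirichlet(9, 14/5, 17/3, 14/5)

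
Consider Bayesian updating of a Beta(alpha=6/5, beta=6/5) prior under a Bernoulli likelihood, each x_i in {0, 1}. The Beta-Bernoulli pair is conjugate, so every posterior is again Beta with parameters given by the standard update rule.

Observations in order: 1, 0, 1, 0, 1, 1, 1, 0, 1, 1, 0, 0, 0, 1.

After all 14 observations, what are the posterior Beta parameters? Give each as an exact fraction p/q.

alpha=46/5, beta=36/5

obs 1: x=1 → posterior Beta(11/5, 6/5)
obs 2: x=0 → posterior Beta(11/5, 11/5)
obs 3: x=1 → posterior Beta(16/5, 11/5)
obs 4: x=0 → posterior Beta(16/5, 16/5)
obs 5: x=1 → posterior Beta(21/5, 16/5)
obs 6: x=1 → posterior Beta(26/5, 16/5)
obs 7: x=1 → posterior Beta(31/5, 16/5)
obs 8: x=0 → posterior Beta(31/5, 21/5)
obs 9: x=1 → posterior Beta(36/5, 21/5)
obs 10: x=1 → posterior Beta(41/5, 21/5)
obs 11: x=0 → posterior Beta(41/5, 26/5)
obs 12: x=0 → posterior Beta(41/5, 31/5)
obs 13: x=0 → posterior Beta(41/5, 36/5)
obs 14: x=1 → posterior Beta(46/5, 36/5)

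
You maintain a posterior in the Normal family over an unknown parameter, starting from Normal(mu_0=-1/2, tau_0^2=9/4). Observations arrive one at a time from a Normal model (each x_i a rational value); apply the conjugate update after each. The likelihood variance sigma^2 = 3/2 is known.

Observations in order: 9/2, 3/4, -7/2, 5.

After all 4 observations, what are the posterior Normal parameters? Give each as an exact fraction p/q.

mu_0=11/8, tau_0^2=9/28

obs 1: x=9/2 → posterior Normal(5/2, 9/10)
obs 2: x=3/4 → posterior Normal(59/32, 9/16)
obs 3: x=-7/2 → posterior Normal(17/44, 9/22)
obs 4: x=5 → posterior Normal(11/8, 9/28)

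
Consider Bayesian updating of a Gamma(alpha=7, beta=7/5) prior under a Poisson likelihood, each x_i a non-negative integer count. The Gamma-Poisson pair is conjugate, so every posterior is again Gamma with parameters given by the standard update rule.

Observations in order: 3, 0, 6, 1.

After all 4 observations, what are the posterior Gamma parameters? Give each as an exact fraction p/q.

obs 1: x=3 → posterior Gamma(10, 12/5)
obs 2: x=0 → posterior Gamma(10, 17/5)
obs 3: x=6 → posterior Gamma(16, 22/5)
obs 4: x=1 → posterior Gamma(17, 27/5)

alpha=17, beta=27/5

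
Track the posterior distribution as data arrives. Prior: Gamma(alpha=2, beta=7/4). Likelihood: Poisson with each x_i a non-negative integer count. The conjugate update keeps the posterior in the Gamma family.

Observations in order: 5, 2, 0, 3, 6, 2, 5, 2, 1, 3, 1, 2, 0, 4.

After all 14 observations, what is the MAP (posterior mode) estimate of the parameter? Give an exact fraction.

obs 1: x=5 → posterior Gamma(7, 11/4)
obs 2: x=2 → posterior Gamma(9, 15/4)
obs 3: x=0 → posterior Gamma(9, 19/4)
obs 4: x=3 → posterior Gamma(12, 23/4)
obs 5: x=6 → posterior Gamma(18, 27/4)
obs 6: x=2 → posterior Gamma(20, 31/4)
obs 7: x=5 → posterior Gamma(25, 35/4)
obs 8: x=2 → posterior Gamma(27, 39/4)
obs 9: x=1 → posterior Gamma(28, 43/4)
obs 10: x=3 → posterior Gamma(31, 47/4)
obs 11: x=1 → posterior Gamma(32, 51/4)
obs 12: x=2 → posterior Gamma(34, 55/4)
obs 13: x=0 → posterior Gamma(34, 59/4)
obs 14: x=4 → posterior Gamma(38, 63/4)

148/63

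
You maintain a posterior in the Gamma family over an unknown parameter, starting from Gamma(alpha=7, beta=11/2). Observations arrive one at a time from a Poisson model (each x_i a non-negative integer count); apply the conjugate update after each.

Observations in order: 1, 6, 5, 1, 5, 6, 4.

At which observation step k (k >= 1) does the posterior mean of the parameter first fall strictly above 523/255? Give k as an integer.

k = 3

obs 1: x=1 → posterior Gamma(8, 13/2)
obs 2: x=6 → posterior Gamma(14, 15/2)
obs 3: x=5 → posterior Gamma(19, 17/2)
obs 4: x=1 → posterior Gamma(20, 19/2)
obs 5: x=5 → posterior Gamma(25, 21/2)
obs 6: x=6 → posterior Gamma(31, 23/2)
obs 7: x=4 → posterior Gamma(35, 25/2)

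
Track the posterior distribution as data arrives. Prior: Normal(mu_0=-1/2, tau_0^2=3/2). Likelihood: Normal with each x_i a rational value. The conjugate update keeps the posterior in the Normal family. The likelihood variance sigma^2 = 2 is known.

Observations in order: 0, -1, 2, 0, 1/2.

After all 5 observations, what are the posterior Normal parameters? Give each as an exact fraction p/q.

obs 1: x=0 → posterior Normal(-2/7, 6/7)
obs 2: x=-1 → posterior Normal(-1/2, 3/5)
obs 3: x=2 → posterior Normal(1/13, 6/13)
obs 4: x=0 → posterior Normal(1/16, 3/8)
obs 5: x=1/2 → posterior Normal(5/38, 6/19)

mu_0=5/38, tau_0^2=6/19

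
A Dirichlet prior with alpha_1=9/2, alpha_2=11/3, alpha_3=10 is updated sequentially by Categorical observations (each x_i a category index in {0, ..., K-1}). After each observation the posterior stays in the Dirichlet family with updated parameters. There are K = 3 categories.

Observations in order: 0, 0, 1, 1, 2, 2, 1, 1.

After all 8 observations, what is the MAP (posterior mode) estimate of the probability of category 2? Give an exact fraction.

66/139

obs 1: x=0 → posterior Dirichlet(11/2, 11/3, 10)
obs 2: x=0 → posterior Dirichlet(13/2, 11/3, 10)
obs 3: x=1 → posterior Dirichlet(13/2, 14/3, 10)
obs 4: x=1 → posterior Dirichlet(13/2, 17/3, 10)
obs 5: x=2 → posterior Dirichlet(13/2, 17/3, 11)
obs 6: x=2 → posterior Dirichlet(13/2, 17/3, 12)
obs 7: x=1 → posterior Dirichlet(13/2, 20/3, 12)
obs 8: x=1 → posterior Dirichlet(13/2, 23/3, 12)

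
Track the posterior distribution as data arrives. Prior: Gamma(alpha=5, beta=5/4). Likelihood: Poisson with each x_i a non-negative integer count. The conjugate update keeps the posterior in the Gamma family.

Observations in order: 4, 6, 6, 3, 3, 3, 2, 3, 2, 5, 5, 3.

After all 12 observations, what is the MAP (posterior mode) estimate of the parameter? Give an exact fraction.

196/53

obs 1: x=4 → posterior Gamma(9, 9/4)
obs 2: x=6 → posterior Gamma(15, 13/4)
obs 3: x=6 → posterior Gamma(21, 17/4)
obs 4: x=3 → posterior Gamma(24, 21/4)
obs 5: x=3 → posterior Gamma(27, 25/4)
obs 6: x=3 → posterior Gamma(30, 29/4)
obs 7: x=2 → posterior Gamma(32, 33/4)
obs 8: x=3 → posterior Gamma(35, 37/4)
obs 9: x=2 → posterior Gamma(37, 41/4)
obs 10: x=5 → posterior Gamma(42, 45/4)
obs 11: x=5 → posterior Gamma(47, 49/4)
obs 12: x=3 → posterior Gamma(50, 53/4)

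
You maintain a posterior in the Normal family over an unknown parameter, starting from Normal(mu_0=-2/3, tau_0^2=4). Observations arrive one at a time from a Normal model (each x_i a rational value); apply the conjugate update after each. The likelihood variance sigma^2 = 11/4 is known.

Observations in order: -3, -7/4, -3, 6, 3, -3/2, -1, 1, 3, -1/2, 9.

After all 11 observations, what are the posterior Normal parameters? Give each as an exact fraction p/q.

obs 1: x=-3 → posterior Normal(-166/81, 44/27)
obs 2: x=-7/4 → posterior Normal(-250/129, 44/43)
obs 3: x=-3 → posterior Normal(-394/177, 44/59)
obs 4: x=6 → posterior Normal(-106/225, 44/75)
obs 5: x=3 → posterior Normal(38/273, 44/91)
obs 6: x=-3/2 → posterior Normal(-34/321, 44/107)
obs 7: x=-1 → posterior Normal(-2/9, 44/123)
obs 8: x=1 → posterior Normal(-34/417, 44/139)
obs 9: x=3 → posterior Normal(22/93, 44/155)
obs 10: x=-1/2 → posterior Normal(86/513, 44/171)
obs 11: x=9 → posterior Normal(518/561, 4/17)

mu_0=518/561, tau_0^2=4/17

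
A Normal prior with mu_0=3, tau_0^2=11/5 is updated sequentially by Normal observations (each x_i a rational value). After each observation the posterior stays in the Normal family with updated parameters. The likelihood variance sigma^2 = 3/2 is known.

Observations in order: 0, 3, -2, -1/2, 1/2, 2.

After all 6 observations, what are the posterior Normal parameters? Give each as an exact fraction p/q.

obs 1: x=0 → posterior Normal(45/37, 33/37)
obs 2: x=3 → posterior Normal(111/59, 33/59)
obs 3: x=-2 → posterior Normal(67/81, 11/27)
obs 4: x=-1/2 → posterior Normal(56/103, 33/103)
obs 5: x=1/2 → posterior Normal(67/125, 33/125)
obs 6: x=2 → posterior Normal(37/49, 11/49)

mu_0=37/49, tau_0^2=11/49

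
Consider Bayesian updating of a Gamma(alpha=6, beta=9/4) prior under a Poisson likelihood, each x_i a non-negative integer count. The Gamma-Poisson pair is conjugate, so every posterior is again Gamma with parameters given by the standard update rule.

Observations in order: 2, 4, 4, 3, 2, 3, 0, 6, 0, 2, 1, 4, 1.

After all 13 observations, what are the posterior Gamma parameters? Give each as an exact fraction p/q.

obs 1: x=2 → posterior Gamma(8, 13/4)
obs 2: x=4 → posterior Gamma(12, 17/4)
obs 3: x=4 → posterior Gamma(16, 21/4)
obs 4: x=3 → posterior Gamma(19, 25/4)
obs 5: x=2 → posterior Gamma(21, 29/4)
obs 6: x=3 → posterior Gamma(24, 33/4)
obs 7: x=0 → posterior Gamma(24, 37/4)
obs 8: x=6 → posterior Gamma(30, 41/4)
obs 9: x=0 → posterior Gamma(30, 45/4)
obs 10: x=2 → posterior Gamma(32, 49/4)
obs 11: x=1 → posterior Gamma(33, 53/4)
obs 12: x=4 → posterior Gamma(37, 57/4)
obs 13: x=1 → posterior Gamma(38, 61/4)

alpha=38, beta=61/4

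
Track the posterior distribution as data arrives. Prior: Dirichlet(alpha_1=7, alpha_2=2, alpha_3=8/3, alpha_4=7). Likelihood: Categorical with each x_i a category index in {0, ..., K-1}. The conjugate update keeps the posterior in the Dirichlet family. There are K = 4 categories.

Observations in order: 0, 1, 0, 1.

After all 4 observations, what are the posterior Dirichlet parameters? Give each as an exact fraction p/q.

alpha_1=9, alpha_2=4, alpha_3=8/3, alpha_4=7

obs 1: x=0 → posterior Dirichlet(8, 2, 8/3, 7)
obs 2: x=1 → posterior Dirichlet(8, 3, 8/3, 7)
obs 3: x=0 → posterior Dirichlet(9, 3, 8/3, 7)
obs 4: x=1 → posterior Dirichlet(9, 4, 8/3, 7)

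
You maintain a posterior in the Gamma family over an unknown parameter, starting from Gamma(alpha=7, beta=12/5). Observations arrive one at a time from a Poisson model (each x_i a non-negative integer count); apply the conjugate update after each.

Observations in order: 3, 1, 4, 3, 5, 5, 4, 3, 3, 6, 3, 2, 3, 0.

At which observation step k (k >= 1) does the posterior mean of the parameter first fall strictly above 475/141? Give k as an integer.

obs 1: x=3 → posterior Gamma(10, 17/5)
obs 2: x=1 → posterior Gamma(11, 22/5)
obs 3: x=4 → posterior Gamma(15, 27/5)
obs 4: x=3 → posterior Gamma(18, 32/5)
obs 5: x=5 → posterior Gamma(23, 37/5)
obs 6: x=5 → posterior Gamma(28, 42/5)
obs 7: x=4 → posterior Gamma(32, 47/5)
obs 8: x=3 → posterior Gamma(35, 52/5)
obs 9: x=3 → posterior Gamma(38, 57/5)
obs 10: x=6 → posterior Gamma(44, 62/5)
obs 11: x=3 → posterior Gamma(47, 67/5)
obs 12: x=2 → posterior Gamma(49, 72/5)
obs 13: x=3 → posterior Gamma(52, 77/5)
obs 14: x=0 → posterior Gamma(52, 82/5)

k = 7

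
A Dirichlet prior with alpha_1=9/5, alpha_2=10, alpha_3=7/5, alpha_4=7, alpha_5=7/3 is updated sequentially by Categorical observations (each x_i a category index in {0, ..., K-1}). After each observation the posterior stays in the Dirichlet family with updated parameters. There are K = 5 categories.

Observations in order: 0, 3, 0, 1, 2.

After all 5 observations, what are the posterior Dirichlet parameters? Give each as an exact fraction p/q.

alpha_1=19/5, alpha_2=11, alpha_3=12/5, alpha_4=8, alpha_5=7/3

obs 1: x=0 → posterior Dirichlet(14/5, 10, 7/5, 7, 7/3)
obs 2: x=3 → posterior Dirichlet(14/5, 10, 7/5, 8, 7/3)
obs 3: x=0 → posterior Dirichlet(19/5, 10, 7/5, 8, 7/3)
obs 4: x=1 → posterior Dirichlet(19/5, 11, 7/5, 8, 7/3)
obs 5: x=2 → posterior Dirichlet(19/5, 11, 12/5, 8, 7/3)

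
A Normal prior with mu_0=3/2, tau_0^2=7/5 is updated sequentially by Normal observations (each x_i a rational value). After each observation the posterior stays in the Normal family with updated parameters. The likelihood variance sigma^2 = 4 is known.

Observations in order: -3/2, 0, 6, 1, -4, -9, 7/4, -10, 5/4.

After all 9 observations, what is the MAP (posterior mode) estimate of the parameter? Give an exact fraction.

obs 1: x=-3/2 → posterior Normal(13/18, 28/27)
obs 2: x=0 → posterior Normal(39/68, 14/17)
obs 3: x=6 → posterior Normal(3/2, 28/41)
obs 4: x=1 → posterior Normal(137/96, 7/12)
obs 5: x=-4 → posterior Normal(81/110, 28/55)
obs 6: x=-9 → posterior Normal(-45/124, 14/31)
obs 7: x=7/4 → posterior Normal(-41/276, 28/69)
obs 8: x=-10 → posterior Normal(-321/304, 7/19)
obs 9: x=5/4 → posterior Normal(-143/166, 28/83)

-143/166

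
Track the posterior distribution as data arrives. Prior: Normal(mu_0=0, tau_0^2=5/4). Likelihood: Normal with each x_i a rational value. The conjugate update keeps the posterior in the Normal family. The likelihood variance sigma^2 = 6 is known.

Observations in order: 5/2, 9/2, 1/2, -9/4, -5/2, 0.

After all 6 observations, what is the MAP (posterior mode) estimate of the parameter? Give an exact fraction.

55/216

obs 1: x=5/2 → posterior Normal(25/58, 30/29)
obs 2: x=9/2 → posterior Normal(35/34, 15/17)
obs 3: x=1/2 → posterior Normal(25/26, 10/13)
obs 4: x=-9/4 → posterior Normal(105/176, 15/22)
obs 5: x=-5/2 → posterior Normal(55/196, 30/49)
obs 6: x=0 → posterior Normal(55/216, 5/9)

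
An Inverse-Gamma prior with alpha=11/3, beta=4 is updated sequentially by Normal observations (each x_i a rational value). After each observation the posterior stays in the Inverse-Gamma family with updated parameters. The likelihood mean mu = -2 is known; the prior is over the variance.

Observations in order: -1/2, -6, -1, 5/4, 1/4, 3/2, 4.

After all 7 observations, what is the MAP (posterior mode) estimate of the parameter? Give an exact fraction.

obs 1: x=-1/2 → posterior Inverse-Gamma(25/6, 41/8)
obs 2: x=-6 → posterior Inverse-Gamma(14/3, 105/8)
obs 3: x=-1 → posterior Inverse-Gamma(31/6, 109/8)
obs 4: x=5/4 → posterior Inverse-Gamma(17/3, 605/32)
obs 5: x=1/4 → posterior Inverse-Gamma(37/6, 343/16)
obs 6: x=3/2 → posterior Inverse-Gamma(20/3, 441/16)
obs 7: x=4 → posterior Inverse-Gamma(43/6, 729/16)

2187/392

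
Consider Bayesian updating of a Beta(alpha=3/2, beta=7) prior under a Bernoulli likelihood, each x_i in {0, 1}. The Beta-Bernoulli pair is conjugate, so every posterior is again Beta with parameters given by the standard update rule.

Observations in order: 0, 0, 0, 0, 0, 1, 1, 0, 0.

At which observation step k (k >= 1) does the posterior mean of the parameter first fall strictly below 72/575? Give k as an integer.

obs 1: x=0 → posterior Beta(3/2, 8)
obs 2: x=0 → posterior Beta(3/2, 9)
obs 3: x=0 → posterior Beta(3/2, 10)
obs 4: x=0 → posterior Beta(3/2, 11)
obs 5: x=0 → posterior Beta(3/2, 12)
obs 6: x=1 → posterior Beta(5/2, 12)
obs 7: x=1 → posterior Beta(7/2, 12)
obs 8: x=0 → posterior Beta(7/2, 13)
obs 9: x=0 → posterior Beta(7/2, 14)

k = 4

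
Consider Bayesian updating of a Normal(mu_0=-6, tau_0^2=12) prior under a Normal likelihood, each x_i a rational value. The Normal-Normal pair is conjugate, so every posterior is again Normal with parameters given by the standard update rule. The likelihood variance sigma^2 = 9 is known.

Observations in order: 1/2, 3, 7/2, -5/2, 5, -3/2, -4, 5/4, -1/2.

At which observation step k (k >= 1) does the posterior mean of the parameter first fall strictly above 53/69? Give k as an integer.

k = 5

obs 1: x=1/2 → posterior Normal(-16/7, 36/7)
obs 2: x=3 → posterior Normal(-4/11, 36/11)
obs 3: x=7/2 → posterior Normal(2/3, 12/5)
obs 4: x=-5/2 → posterior Normal(0, 36/19)
obs 5: x=5 → posterior Normal(20/23, 36/23)
obs 6: x=-3/2 → posterior Normal(14/27, 4/3)
obs 7: x=-4 → posterior Normal(-2/31, 36/31)
obs 8: x=5/4 → posterior Normal(3/35, 36/35)
obs 9: x=-1/2 → posterior Normal(1/39, 12/13)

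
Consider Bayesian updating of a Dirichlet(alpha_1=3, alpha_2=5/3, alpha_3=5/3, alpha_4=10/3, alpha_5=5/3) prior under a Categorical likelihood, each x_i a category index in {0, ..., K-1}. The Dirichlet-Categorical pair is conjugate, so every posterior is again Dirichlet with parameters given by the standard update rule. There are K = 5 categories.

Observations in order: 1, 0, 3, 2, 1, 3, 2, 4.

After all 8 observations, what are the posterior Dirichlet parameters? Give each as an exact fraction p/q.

obs 1: x=1 → posterior Dirichlet(3, 8/3, 5/3, 10/3, 5/3)
obs 2: x=0 → posterior Dirichlet(4, 8/3, 5/3, 10/3, 5/3)
obs 3: x=3 → posterior Dirichlet(4, 8/3, 5/3, 13/3, 5/3)
obs 4: x=2 → posterior Dirichlet(4, 8/3, 8/3, 13/3, 5/3)
obs 5: x=1 → posterior Dirichlet(4, 11/3, 8/3, 13/3, 5/3)
obs 6: x=3 → posterior Dirichlet(4, 11/3, 8/3, 16/3, 5/3)
obs 7: x=2 → posterior Dirichlet(4, 11/3, 11/3, 16/3, 5/3)
obs 8: x=4 → posterior Dirichlet(4, 11/3, 11/3, 16/3, 8/3)

alpha_1=4, alpha_2=11/3, alpha_3=11/3, alpha_4=16/3, alpha_5=8/3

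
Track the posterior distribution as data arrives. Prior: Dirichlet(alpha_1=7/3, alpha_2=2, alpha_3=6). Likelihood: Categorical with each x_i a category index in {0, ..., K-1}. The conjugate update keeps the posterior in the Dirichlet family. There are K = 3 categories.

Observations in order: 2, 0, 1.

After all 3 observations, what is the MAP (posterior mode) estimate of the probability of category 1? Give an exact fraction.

obs 1: x=2 → posterior Dirichlet(7/3, 2, 7)
obs 2: x=0 → posterior Dirichlet(10/3, 2, 7)
obs 3: x=1 → posterior Dirichlet(10/3, 3, 7)

6/31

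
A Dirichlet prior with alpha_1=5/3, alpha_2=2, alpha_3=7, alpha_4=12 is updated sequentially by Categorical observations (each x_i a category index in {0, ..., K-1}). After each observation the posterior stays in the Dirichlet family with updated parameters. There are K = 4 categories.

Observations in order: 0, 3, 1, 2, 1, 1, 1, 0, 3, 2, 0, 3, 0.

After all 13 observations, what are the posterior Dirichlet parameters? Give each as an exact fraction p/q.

alpha_1=17/3, alpha_2=6, alpha_3=9, alpha_4=15

obs 1: x=0 → posterior Dirichlet(8/3, 2, 7, 12)
obs 2: x=3 → posterior Dirichlet(8/3, 2, 7, 13)
obs 3: x=1 → posterior Dirichlet(8/3, 3, 7, 13)
obs 4: x=2 → posterior Dirichlet(8/3, 3, 8, 13)
obs 5: x=1 → posterior Dirichlet(8/3, 4, 8, 13)
obs 6: x=1 → posterior Dirichlet(8/3, 5, 8, 13)
obs 7: x=1 → posterior Dirichlet(8/3, 6, 8, 13)
obs 8: x=0 → posterior Dirichlet(11/3, 6, 8, 13)
obs 9: x=3 → posterior Dirichlet(11/3, 6, 8, 14)
obs 10: x=2 → posterior Dirichlet(11/3, 6, 9, 14)
obs 11: x=0 → posterior Dirichlet(14/3, 6, 9, 14)
obs 12: x=3 → posterior Dirichlet(14/3, 6, 9, 15)
obs 13: x=0 → posterior Dirichlet(17/3, 6, 9, 15)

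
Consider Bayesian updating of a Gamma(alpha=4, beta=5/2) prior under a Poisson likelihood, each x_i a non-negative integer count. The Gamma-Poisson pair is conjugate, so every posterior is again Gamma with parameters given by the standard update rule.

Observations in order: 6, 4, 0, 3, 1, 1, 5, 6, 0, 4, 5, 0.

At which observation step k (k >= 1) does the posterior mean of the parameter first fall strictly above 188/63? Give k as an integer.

obs 1: x=6 → posterior Gamma(10, 7/2)
obs 2: x=4 → posterior Gamma(14, 9/2)
obs 3: x=0 → posterior Gamma(14, 11/2)
obs 4: x=3 → posterior Gamma(17, 13/2)
obs 5: x=1 → posterior Gamma(18, 15/2)
obs 6: x=1 → posterior Gamma(19, 17/2)
obs 7: x=5 → posterior Gamma(24, 19/2)
obs 8: x=6 → posterior Gamma(30, 21/2)
obs 9: x=0 → posterior Gamma(30, 23/2)
obs 10: x=4 → posterior Gamma(34, 25/2)
obs 11: x=5 → posterior Gamma(39, 27/2)
obs 12: x=0 → posterior Gamma(39, 29/2)

k = 2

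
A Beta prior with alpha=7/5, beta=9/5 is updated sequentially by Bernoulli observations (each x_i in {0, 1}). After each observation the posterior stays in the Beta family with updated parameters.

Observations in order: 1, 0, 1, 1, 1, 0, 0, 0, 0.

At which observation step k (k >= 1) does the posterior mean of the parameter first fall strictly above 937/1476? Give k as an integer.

obs 1: x=1 → posterior Beta(12/5, 9/5)
obs 2: x=0 → posterior Beta(12/5, 14/5)
obs 3: x=1 → posterior Beta(17/5, 14/5)
obs 4: x=1 → posterior Beta(22/5, 14/5)
obs 5: x=1 → posterior Beta(27/5, 14/5)
obs 6: x=0 → posterior Beta(27/5, 19/5)
obs 7: x=0 → posterior Beta(27/5, 24/5)
obs 8: x=0 → posterior Beta(27/5, 29/5)
obs 9: x=0 → posterior Beta(27/5, 34/5)

k = 5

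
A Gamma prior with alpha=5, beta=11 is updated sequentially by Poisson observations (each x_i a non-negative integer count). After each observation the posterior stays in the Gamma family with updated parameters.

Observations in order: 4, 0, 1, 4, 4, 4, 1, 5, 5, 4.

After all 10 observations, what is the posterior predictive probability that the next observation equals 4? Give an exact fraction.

381928956963946253635010596328134280155797167260207995/5473938553786464576459868590101011428994200220976807936

obs 1: x=4 → posterior Gamma(9, 12)
obs 2: x=0 → posterior Gamma(9, 13)
obs 3: x=1 → posterior Gamma(10, 14)
obs 4: x=4 → posterior Gamma(14, 15)
obs 5: x=4 → posterior Gamma(18, 16)
obs 6: x=4 → posterior Gamma(22, 17)
obs 7: x=1 → posterior Gamma(23, 18)
obs 8: x=5 → posterior Gamma(28, 19)
obs 9: x=5 → posterior Gamma(33, 20)
obs 10: x=4 → posterior Gamma(37, 21)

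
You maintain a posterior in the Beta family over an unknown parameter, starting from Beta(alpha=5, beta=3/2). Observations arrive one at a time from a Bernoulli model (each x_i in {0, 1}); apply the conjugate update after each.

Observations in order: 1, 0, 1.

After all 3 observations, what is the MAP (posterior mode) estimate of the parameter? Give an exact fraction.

obs 1: x=1 → posterior Beta(6, 3/2)
obs 2: x=0 → posterior Beta(6, 5/2)
obs 3: x=1 → posterior Beta(7, 5/2)

4/5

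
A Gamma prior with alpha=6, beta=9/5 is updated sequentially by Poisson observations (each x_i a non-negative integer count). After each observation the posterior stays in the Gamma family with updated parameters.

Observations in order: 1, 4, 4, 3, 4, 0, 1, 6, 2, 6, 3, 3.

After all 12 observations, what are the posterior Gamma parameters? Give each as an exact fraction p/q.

alpha=43, beta=69/5

obs 1: x=1 → posterior Gamma(7, 14/5)
obs 2: x=4 → posterior Gamma(11, 19/5)
obs 3: x=4 → posterior Gamma(15, 24/5)
obs 4: x=3 → posterior Gamma(18, 29/5)
obs 5: x=4 → posterior Gamma(22, 34/5)
obs 6: x=0 → posterior Gamma(22, 39/5)
obs 7: x=1 → posterior Gamma(23, 44/5)
obs 8: x=6 → posterior Gamma(29, 49/5)
obs 9: x=2 → posterior Gamma(31, 54/5)
obs 10: x=6 → posterior Gamma(37, 59/5)
obs 11: x=3 → posterior Gamma(40, 64/5)
obs 12: x=3 → posterior Gamma(43, 69/5)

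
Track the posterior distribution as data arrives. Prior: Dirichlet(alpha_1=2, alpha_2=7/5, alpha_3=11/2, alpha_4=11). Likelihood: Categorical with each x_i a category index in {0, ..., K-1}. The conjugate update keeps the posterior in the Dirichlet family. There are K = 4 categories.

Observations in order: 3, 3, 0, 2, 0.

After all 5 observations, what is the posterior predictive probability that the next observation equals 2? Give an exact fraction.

obs 1: x=3 → posterior Dirichlet(2, 7/5, 11/2, 12)
obs 2: x=3 → posterior Dirichlet(2, 7/5, 11/2, 13)
obs 3: x=0 → posterior Dirichlet(3, 7/5, 11/2, 13)
obs 4: x=2 → posterior Dirichlet(3, 7/5, 13/2, 13)
obs 5: x=0 → posterior Dirichlet(4, 7/5, 13/2, 13)

65/249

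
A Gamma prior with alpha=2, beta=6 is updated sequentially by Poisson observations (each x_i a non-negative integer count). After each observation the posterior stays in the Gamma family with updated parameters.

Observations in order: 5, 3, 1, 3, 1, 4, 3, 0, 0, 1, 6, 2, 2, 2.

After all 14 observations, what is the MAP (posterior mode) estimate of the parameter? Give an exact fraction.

obs 1: x=5 → posterior Gamma(7, 7)
obs 2: x=3 → posterior Gamma(10, 8)
obs 3: x=1 → posterior Gamma(11, 9)
obs 4: x=3 → posterior Gamma(14, 10)
obs 5: x=1 → posterior Gamma(15, 11)
obs 6: x=4 → posterior Gamma(19, 12)
obs 7: x=3 → posterior Gamma(22, 13)
obs 8: x=0 → posterior Gamma(22, 14)
obs 9: x=0 → posterior Gamma(22, 15)
obs 10: x=1 → posterior Gamma(23, 16)
obs 11: x=6 → posterior Gamma(29, 17)
obs 12: x=2 → posterior Gamma(31, 18)
obs 13: x=2 → posterior Gamma(33, 19)
obs 14: x=2 → posterior Gamma(35, 20)

17/10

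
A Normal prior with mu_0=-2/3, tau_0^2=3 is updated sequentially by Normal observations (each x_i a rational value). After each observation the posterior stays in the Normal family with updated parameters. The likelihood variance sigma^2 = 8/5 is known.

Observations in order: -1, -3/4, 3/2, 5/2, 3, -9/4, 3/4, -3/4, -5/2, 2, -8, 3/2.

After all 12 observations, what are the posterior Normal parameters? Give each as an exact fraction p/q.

mu_0=-49/141, tau_0^2=6/47

obs 1: x=-1 → posterior Normal(-61/69, 24/23)
obs 2: x=-3/4 → posterior Normal(-379/456, 12/19)
obs 3: x=3/2 → posterior Normal(-109/636, 24/53)
obs 4: x=5/2 → posterior Normal(341/816, 6/17)
obs 5: x=3 → posterior Normal(881/996, 24/83)
obs 6: x=-9/4 → posterior Normal(17/42, 12/49)
obs 7: x=3/4 → posterior Normal(611/1356, 24/113)
obs 8: x=-3/4 → posterior Normal(119/384, 3/16)
obs 9: x=-5/2 → posterior Normal(1/66, 24/143)
obs 10: x=2 → posterior Normal(193/948, 12/79)
obs 11: x=-8 → posterior Normal(-527/1038, 24/173)
obs 12: x=3/2 → posterior Normal(-49/141, 6/47)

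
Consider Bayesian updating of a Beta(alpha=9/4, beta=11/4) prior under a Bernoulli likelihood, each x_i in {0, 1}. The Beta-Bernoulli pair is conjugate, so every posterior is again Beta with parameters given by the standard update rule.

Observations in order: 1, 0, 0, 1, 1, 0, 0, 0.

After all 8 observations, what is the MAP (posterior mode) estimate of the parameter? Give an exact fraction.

obs 1: x=1 → posterior Beta(13/4, 11/4)
obs 2: x=0 → posterior Beta(13/4, 15/4)
obs 3: x=0 → posterior Beta(13/4, 19/4)
obs 4: x=1 → posterior Beta(17/4, 19/4)
obs 5: x=1 → posterior Beta(21/4, 19/4)
obs 6: x=0 → posterior Beta(21/4, 23/4)
obs 7: x=0 → posterior Beta(21/4, 27/4)
obs 8: x=0 → posterior Beta(21/4, 31/4)

17/44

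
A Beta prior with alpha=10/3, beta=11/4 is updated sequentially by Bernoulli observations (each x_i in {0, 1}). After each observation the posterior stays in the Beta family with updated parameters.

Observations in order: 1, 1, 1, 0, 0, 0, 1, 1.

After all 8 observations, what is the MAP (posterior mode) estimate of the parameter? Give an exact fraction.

obs 1: x=1 → posterior Beta(13/3, 11/4)
obs 2: x=1 → posterior Beta(16/3, 11/4)
obs 3: x=1 → posterior Beta(19/3, 11/4)
obs 4: x=0 → posterior Beta(19/3, 15/4)
obs 5: x=0 → posterior Beta(19/3, 19/4)
obs 6: x=0 → posterior Beta(19/3, 23/4)
obs 7: x=1 → posterior Beta(22/3, 23/4)
obs 8: x=1 → posterior Beta(25/3, 23/4)

88/145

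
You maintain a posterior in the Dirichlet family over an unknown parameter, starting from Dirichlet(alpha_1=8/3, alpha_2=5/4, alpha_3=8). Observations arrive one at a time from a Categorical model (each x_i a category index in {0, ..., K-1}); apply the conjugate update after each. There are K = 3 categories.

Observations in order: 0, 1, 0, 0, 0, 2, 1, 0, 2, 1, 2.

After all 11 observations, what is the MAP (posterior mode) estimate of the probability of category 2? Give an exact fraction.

obs 1: x=0 → posterior Dirichlet(11/3, 5/4, 8)
obs 2: x=1 → posterior Dirichlet(11/3, 9/4, 8)
obs 3: x=0 → posterior Dirichlet(14/3, 9/4, 8)
obs 4: x=0 → posterior Dirichlet(17/3, 9/4, 8)
obs 5: x=0 → posterior Dirichlet(20/3, 9/4, 8)
obs 6: x=2 → posterior Dirichlet(20/3, 9/4, 9)
obs 7: x=1 → posterior Dirichlet(20/3, 13/4, 9)
obs 8: x=0 → posterior Dirichlet(23/3, 13/4, 9)
obs 9: x=2 → posterior Dirichlet(23/3, 13/4, 10)
obs 10: x=1 → posterior Dirichlet(23/3, 17/4, 10)
obs 11: x=2 → posterior Dirichlet(23/3, 17/4, 11)

120/239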